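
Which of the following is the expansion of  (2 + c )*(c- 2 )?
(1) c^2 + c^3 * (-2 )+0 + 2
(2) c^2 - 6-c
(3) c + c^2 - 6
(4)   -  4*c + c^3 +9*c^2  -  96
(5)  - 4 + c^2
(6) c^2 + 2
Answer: 5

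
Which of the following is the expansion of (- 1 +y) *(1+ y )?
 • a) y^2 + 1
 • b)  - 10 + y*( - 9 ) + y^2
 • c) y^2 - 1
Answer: c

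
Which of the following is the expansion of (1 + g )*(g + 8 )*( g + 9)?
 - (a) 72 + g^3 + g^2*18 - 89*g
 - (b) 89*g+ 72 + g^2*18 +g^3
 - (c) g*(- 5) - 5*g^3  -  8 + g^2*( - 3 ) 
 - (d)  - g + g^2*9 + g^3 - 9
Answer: b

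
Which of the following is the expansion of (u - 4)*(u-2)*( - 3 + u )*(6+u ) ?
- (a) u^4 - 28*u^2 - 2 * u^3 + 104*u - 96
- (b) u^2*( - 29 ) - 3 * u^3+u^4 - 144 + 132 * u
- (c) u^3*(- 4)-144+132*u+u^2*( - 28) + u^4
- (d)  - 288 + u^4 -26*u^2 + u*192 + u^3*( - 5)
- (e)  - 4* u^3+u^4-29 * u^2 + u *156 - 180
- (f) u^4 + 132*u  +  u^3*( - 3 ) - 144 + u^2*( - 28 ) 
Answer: f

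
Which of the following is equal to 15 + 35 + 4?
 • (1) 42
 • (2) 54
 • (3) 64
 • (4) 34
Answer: 2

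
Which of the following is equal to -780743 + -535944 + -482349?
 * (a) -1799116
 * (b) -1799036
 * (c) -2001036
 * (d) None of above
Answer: b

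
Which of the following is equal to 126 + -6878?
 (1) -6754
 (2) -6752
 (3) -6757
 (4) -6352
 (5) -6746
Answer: 2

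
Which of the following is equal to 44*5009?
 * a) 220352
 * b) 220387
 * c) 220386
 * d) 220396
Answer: d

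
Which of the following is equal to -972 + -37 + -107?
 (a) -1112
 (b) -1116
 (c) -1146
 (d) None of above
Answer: b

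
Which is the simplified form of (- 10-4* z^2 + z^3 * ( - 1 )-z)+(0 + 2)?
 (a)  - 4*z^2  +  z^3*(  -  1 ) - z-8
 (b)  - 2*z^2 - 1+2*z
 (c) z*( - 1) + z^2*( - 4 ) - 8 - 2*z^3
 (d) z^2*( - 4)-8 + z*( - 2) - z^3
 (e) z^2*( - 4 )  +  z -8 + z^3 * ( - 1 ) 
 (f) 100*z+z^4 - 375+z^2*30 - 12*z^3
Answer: a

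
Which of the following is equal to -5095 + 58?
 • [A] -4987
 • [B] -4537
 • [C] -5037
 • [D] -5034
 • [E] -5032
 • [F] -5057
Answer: C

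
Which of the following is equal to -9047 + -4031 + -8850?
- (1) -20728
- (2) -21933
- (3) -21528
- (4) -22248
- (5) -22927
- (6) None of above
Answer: 6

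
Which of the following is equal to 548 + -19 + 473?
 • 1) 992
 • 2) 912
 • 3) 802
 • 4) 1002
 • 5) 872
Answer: 4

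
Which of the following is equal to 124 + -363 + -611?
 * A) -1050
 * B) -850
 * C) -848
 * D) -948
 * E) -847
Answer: B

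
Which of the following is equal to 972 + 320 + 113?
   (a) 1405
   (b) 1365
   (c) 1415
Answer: a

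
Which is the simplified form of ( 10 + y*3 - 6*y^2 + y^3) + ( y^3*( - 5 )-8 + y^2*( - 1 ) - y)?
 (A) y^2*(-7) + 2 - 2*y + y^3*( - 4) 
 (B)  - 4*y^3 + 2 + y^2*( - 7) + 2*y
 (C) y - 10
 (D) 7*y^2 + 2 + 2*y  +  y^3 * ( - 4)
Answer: B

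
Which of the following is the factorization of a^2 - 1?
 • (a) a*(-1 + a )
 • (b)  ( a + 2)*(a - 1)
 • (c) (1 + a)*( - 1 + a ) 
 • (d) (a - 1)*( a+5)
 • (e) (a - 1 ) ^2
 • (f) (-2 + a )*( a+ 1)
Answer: c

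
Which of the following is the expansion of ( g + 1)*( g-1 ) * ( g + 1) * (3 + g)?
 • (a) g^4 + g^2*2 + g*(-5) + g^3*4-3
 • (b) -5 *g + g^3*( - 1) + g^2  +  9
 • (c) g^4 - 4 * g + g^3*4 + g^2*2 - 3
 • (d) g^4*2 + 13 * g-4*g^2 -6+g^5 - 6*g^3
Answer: c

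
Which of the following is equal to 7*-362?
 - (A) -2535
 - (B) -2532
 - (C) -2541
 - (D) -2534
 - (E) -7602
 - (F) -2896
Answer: D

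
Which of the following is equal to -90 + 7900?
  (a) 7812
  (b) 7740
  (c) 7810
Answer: c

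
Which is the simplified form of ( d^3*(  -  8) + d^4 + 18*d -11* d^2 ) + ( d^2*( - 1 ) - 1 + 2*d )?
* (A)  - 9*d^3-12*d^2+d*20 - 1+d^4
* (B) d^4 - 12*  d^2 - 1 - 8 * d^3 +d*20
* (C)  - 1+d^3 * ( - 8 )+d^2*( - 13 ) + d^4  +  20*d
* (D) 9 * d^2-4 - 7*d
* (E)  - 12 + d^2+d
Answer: B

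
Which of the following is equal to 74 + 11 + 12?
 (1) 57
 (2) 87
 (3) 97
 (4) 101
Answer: 3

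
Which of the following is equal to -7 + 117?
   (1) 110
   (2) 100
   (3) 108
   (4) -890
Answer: 1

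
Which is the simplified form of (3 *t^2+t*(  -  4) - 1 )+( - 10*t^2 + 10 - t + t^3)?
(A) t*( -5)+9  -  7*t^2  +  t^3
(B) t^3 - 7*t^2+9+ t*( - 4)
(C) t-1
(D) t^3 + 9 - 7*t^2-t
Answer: A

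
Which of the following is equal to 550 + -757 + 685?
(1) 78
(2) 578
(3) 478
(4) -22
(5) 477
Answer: 3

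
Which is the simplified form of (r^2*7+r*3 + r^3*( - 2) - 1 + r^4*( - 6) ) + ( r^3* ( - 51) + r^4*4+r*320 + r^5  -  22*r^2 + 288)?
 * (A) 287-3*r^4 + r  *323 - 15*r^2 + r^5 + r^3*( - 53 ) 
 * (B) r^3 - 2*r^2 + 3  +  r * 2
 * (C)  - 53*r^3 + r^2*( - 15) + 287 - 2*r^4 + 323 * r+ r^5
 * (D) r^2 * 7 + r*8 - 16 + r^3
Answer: C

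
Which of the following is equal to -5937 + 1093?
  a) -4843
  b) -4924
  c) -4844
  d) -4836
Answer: c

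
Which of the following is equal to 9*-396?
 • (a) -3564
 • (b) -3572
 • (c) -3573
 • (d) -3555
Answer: a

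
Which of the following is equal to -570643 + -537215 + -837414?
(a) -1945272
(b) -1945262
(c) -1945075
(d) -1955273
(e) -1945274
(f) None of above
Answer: a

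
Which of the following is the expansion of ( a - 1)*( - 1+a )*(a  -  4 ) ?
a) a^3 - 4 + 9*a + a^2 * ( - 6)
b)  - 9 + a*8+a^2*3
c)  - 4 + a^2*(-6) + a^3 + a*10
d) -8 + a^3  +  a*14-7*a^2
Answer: a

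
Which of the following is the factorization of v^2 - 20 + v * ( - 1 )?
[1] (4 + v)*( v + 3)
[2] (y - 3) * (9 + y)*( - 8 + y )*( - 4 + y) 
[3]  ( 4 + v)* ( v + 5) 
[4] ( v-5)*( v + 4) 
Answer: 4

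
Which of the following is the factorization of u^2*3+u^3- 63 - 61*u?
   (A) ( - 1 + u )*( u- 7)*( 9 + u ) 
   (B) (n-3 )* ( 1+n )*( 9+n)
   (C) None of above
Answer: C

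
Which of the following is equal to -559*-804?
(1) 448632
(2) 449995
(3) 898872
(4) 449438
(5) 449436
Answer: 5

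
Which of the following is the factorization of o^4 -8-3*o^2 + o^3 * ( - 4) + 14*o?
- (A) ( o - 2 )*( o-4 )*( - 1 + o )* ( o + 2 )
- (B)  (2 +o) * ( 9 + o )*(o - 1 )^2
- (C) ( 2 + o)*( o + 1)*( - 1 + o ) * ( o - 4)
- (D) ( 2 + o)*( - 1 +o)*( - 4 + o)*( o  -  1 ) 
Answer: D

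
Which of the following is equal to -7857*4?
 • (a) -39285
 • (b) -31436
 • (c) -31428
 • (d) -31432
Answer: c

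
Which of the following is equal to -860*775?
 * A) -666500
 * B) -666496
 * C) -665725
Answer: A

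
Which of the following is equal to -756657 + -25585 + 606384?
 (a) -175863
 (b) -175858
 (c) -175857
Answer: b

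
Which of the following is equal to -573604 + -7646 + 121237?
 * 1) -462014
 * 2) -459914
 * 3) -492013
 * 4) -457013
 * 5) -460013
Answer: 5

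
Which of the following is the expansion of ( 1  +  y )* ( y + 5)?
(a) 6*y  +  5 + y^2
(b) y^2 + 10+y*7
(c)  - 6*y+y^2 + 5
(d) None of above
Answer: a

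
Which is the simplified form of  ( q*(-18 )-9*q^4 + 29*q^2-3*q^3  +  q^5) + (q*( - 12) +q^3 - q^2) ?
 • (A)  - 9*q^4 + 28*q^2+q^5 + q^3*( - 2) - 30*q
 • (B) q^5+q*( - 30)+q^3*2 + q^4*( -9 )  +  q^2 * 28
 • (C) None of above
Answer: A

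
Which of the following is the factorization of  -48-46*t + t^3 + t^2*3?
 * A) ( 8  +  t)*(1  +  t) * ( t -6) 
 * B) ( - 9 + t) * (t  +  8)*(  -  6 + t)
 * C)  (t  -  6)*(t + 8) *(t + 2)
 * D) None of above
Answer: A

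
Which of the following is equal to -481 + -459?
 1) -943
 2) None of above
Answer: 2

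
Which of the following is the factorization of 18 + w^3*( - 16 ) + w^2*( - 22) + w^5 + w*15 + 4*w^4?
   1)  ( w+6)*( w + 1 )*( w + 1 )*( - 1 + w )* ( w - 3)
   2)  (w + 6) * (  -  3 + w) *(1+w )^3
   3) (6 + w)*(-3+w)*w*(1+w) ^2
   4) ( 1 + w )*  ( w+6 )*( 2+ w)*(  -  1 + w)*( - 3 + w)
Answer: 1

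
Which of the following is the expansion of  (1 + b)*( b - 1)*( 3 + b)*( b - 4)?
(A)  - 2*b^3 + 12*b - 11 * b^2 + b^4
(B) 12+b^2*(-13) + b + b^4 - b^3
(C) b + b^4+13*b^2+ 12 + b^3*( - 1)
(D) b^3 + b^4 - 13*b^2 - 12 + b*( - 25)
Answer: B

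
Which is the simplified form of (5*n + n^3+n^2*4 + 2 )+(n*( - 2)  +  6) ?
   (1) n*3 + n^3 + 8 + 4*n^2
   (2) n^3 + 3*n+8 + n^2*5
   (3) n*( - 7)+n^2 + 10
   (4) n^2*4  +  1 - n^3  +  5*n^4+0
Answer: 1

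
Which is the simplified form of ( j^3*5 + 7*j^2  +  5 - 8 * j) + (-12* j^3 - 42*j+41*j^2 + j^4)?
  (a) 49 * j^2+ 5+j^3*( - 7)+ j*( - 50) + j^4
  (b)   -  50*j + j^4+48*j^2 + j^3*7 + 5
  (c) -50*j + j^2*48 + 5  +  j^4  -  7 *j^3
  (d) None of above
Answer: c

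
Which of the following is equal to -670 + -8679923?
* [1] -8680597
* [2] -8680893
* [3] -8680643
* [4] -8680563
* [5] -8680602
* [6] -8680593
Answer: 6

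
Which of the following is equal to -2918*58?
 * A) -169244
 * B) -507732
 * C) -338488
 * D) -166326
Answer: A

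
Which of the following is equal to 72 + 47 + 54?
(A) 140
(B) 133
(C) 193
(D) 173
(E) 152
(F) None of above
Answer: D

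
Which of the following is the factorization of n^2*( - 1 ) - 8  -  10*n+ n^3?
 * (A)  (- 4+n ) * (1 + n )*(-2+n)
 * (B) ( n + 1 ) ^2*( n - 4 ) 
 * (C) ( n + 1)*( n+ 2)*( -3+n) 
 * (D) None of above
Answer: D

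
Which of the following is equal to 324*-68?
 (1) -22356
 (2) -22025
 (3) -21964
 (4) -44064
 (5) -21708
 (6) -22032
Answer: 6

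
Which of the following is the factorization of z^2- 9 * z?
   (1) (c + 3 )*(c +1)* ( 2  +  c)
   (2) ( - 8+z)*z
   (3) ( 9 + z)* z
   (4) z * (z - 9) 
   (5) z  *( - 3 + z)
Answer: 4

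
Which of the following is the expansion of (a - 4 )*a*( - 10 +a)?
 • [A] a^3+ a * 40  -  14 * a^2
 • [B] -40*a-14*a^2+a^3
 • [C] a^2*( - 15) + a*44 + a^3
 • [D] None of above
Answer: A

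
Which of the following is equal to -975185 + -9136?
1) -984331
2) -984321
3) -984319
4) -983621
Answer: 2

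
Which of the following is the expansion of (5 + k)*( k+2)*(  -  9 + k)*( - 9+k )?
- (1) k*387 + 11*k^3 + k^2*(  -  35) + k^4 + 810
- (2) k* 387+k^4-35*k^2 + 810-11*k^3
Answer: 2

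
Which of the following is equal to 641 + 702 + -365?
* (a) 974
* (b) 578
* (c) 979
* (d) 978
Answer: d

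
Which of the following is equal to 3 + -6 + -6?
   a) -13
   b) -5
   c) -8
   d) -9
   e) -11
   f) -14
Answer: d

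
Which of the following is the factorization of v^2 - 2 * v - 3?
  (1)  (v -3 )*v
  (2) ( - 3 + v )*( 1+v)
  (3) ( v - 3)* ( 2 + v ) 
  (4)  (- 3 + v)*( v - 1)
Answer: 2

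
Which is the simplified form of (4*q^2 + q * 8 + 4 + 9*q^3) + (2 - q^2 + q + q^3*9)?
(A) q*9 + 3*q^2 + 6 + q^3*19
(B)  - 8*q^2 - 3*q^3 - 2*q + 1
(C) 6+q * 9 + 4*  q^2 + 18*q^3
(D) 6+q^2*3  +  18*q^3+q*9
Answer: D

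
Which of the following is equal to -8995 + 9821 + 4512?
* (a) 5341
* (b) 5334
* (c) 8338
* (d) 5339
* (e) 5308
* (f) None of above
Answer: f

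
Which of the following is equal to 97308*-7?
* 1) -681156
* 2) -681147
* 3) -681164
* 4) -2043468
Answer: 1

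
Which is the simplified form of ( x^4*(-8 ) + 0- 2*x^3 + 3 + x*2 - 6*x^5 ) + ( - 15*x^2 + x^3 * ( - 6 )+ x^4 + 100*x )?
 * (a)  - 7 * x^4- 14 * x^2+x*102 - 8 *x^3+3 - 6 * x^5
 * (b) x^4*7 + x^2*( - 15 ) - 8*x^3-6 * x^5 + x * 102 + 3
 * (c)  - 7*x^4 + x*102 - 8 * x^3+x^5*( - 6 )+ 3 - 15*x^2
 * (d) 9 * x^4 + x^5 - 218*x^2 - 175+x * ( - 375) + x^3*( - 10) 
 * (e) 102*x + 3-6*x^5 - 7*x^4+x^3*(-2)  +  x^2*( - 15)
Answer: c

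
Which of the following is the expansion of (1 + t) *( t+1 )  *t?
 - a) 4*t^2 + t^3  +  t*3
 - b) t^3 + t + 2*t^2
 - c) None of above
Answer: b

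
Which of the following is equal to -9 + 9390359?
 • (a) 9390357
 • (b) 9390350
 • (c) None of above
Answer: b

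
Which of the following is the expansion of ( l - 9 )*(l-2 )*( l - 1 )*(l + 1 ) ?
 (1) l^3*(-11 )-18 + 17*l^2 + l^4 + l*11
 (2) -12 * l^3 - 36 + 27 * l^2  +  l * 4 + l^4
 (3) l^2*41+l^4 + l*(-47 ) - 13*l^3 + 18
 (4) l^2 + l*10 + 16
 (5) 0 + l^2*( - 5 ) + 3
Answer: 1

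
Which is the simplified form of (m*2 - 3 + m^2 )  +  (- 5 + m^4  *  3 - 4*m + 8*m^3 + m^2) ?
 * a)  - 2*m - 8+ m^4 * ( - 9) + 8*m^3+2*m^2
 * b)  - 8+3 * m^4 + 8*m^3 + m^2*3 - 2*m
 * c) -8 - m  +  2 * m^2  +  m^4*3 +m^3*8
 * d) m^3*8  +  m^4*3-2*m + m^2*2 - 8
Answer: d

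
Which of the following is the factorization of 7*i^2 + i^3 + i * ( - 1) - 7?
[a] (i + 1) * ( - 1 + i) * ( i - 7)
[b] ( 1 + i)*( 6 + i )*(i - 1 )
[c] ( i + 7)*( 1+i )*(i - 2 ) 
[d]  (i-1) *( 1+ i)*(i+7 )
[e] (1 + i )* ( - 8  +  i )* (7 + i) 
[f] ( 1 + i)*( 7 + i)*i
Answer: d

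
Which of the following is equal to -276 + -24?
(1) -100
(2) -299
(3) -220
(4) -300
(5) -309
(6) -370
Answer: 4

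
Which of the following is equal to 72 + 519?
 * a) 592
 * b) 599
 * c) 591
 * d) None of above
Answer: c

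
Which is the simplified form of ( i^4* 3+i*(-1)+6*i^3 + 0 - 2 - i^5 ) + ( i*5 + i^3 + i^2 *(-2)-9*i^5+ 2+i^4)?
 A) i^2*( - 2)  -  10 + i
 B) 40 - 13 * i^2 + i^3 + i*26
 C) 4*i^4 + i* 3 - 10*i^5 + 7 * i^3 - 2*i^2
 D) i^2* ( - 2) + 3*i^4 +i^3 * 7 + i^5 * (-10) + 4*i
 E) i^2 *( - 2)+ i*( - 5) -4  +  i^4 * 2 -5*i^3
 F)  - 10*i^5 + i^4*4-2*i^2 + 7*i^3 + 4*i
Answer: F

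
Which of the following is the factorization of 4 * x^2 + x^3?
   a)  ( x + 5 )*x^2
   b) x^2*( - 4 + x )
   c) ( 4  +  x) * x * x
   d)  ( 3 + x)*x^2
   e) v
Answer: c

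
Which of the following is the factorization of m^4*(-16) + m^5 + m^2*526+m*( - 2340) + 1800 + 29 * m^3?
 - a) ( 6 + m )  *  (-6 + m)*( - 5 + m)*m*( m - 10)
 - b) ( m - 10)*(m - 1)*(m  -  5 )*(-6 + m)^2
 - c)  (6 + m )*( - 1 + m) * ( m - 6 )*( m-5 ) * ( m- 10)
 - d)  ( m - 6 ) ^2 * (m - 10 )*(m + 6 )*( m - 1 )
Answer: c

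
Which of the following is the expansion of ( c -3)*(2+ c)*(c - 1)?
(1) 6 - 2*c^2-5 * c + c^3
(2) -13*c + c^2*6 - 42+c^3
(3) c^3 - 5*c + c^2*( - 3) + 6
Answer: 1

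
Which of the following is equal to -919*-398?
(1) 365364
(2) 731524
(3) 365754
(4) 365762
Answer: 4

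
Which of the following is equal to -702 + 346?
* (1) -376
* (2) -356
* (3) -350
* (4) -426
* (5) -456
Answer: 2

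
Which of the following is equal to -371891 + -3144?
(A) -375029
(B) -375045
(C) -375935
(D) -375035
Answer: D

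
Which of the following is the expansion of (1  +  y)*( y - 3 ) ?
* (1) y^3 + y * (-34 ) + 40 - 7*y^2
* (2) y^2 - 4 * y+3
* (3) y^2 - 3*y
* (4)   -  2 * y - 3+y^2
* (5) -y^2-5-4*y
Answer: 4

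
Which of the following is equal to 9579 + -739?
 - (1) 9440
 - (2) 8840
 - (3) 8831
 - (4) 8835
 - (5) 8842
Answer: 2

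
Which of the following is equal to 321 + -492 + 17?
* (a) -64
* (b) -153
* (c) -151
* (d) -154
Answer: d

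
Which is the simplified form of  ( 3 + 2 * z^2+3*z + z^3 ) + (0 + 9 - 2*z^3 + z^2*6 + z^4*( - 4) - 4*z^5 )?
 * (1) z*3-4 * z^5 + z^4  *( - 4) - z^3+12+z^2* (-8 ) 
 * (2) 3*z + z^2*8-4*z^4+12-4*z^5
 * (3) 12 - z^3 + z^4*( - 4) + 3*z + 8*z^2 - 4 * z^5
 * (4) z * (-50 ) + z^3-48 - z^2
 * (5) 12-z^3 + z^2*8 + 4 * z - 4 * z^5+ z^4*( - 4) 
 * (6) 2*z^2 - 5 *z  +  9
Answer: 3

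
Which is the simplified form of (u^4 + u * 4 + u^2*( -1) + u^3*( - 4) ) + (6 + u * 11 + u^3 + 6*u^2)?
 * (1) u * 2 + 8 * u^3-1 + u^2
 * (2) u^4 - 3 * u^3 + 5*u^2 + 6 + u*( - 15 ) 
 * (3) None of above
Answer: 3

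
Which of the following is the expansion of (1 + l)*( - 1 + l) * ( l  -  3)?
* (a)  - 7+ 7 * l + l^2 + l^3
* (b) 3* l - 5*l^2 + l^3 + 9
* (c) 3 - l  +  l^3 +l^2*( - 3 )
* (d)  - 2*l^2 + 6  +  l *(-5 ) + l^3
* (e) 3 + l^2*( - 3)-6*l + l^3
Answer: c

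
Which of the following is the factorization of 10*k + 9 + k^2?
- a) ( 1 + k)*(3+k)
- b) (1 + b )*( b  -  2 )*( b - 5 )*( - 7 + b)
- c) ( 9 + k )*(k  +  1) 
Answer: c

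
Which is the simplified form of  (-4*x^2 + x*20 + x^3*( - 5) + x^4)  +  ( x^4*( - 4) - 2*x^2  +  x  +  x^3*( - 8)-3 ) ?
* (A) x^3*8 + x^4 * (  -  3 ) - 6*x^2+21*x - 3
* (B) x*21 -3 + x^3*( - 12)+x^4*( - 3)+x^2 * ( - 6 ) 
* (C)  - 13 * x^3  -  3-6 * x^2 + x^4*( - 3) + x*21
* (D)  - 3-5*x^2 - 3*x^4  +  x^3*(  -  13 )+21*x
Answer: C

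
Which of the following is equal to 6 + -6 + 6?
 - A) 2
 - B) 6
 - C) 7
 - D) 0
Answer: B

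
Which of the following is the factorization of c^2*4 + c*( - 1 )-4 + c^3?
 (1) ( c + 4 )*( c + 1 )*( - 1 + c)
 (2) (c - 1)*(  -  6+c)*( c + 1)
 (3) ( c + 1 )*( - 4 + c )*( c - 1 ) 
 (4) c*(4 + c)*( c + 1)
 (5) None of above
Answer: 1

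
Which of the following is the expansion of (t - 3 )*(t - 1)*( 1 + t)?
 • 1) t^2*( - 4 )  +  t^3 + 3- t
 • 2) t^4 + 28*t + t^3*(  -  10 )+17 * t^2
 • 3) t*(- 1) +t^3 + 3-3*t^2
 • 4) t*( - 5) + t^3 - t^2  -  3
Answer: 3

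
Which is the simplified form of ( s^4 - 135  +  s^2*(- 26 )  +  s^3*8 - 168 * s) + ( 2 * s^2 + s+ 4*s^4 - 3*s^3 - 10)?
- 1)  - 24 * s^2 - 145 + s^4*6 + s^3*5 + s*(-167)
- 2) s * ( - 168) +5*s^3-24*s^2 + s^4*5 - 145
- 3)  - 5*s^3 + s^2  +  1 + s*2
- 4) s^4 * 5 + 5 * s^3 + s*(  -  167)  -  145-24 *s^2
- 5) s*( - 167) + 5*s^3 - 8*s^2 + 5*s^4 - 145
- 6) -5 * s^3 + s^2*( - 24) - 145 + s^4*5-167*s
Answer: 4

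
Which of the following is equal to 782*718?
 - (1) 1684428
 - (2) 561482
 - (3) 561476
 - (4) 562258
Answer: 3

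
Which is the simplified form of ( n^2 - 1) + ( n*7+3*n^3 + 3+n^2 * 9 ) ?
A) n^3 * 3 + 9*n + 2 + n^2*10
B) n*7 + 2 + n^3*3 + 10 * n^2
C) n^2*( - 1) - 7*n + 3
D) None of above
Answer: B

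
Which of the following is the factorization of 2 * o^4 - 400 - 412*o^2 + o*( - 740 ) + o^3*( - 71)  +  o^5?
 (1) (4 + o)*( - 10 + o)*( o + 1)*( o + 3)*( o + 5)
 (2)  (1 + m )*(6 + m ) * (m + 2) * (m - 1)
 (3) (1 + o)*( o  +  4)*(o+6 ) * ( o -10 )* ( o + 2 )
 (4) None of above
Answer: 4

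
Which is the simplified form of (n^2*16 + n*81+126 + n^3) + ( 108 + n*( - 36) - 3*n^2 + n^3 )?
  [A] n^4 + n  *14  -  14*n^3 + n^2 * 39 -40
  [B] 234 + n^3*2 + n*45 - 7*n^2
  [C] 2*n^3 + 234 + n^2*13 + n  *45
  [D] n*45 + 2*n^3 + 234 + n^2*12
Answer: C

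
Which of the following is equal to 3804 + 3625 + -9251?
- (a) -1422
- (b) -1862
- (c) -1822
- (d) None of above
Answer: c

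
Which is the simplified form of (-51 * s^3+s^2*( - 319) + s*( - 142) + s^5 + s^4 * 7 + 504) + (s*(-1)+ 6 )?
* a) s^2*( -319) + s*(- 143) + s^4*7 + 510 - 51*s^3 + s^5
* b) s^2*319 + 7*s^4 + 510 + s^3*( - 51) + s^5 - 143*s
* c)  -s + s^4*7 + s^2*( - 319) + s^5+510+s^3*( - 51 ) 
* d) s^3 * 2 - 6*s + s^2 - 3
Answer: a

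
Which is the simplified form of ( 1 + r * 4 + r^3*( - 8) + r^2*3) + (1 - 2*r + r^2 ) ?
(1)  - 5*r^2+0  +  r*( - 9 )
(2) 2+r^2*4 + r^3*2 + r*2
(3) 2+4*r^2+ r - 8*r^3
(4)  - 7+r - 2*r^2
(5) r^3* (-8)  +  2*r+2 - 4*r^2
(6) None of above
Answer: 6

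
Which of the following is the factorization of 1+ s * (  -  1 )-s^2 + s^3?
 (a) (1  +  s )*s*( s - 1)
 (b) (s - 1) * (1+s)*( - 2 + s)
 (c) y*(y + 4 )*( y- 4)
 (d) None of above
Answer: d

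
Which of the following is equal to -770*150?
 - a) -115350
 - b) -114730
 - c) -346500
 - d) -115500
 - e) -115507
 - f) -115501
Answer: d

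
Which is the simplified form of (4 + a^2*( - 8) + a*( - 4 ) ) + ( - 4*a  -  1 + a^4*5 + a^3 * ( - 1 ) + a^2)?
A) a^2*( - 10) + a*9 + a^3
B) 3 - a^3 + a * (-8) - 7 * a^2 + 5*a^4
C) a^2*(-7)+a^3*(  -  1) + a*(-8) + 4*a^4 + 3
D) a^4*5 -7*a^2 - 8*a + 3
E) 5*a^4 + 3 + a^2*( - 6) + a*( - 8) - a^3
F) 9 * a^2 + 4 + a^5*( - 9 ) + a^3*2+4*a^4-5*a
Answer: B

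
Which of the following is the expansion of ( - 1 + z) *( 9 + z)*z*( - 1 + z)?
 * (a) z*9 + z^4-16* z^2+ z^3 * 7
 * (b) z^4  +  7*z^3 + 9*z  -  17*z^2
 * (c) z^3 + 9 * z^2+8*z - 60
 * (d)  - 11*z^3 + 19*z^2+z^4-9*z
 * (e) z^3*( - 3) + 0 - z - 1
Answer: b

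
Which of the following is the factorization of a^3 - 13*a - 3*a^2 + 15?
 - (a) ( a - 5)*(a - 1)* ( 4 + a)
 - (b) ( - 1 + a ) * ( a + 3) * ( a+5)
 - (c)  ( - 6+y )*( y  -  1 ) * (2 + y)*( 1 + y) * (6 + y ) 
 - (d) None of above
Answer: d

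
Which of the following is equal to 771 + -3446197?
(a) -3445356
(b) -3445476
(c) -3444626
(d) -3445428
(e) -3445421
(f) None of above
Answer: f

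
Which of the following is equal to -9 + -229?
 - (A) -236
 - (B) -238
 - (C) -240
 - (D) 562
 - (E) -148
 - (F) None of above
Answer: B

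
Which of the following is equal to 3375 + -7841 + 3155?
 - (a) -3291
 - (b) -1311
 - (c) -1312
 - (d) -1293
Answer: b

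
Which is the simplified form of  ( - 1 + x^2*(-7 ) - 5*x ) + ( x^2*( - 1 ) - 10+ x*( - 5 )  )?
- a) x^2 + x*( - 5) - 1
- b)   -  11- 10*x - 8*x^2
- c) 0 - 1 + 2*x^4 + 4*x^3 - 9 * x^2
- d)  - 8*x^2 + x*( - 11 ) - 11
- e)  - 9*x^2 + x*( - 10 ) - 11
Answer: b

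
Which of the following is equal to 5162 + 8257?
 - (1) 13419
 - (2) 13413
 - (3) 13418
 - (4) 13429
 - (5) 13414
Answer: 1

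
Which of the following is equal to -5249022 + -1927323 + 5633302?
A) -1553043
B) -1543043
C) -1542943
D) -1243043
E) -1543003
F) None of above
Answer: B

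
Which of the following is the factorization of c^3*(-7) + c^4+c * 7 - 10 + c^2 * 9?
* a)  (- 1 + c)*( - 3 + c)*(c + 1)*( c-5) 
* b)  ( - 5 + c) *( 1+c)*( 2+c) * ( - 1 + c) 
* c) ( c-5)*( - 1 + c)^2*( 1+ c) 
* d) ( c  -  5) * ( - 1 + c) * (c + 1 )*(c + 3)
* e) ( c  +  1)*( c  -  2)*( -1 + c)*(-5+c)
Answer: e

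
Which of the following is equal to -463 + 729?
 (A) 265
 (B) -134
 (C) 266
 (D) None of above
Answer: C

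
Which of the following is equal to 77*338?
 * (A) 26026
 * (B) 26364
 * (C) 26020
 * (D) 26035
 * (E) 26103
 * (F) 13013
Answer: A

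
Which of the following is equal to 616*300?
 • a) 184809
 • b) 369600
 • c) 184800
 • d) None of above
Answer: c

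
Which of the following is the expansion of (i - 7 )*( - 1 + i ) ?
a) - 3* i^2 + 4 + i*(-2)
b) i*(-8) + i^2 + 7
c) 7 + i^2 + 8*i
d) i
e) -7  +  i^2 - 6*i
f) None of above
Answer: b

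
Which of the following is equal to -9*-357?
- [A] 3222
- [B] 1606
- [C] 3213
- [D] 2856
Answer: C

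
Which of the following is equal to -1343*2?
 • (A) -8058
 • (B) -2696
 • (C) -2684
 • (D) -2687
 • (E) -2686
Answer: E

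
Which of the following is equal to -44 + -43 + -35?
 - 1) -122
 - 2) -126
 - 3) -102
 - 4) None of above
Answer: 1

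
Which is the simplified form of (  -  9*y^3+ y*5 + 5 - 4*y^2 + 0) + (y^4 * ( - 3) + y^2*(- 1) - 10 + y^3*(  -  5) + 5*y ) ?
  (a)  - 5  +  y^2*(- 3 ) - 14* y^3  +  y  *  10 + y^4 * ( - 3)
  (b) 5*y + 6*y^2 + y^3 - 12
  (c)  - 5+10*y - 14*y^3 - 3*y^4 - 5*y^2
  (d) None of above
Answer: c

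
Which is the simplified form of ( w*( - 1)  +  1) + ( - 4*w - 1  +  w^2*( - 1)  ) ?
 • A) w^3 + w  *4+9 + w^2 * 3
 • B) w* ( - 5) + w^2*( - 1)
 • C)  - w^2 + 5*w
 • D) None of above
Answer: B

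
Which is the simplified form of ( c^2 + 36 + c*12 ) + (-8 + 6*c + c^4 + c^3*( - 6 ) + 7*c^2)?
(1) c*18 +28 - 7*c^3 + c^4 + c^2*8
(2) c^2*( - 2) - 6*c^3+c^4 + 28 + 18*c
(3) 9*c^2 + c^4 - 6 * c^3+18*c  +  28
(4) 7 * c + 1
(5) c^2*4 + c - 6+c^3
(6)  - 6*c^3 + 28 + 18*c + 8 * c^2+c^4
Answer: 6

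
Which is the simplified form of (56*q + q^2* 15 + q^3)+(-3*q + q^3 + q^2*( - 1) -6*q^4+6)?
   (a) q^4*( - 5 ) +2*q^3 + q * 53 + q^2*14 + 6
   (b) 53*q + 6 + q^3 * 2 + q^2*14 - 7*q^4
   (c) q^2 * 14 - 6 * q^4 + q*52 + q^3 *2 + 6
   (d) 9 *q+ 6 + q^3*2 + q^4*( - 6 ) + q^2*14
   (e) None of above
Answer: e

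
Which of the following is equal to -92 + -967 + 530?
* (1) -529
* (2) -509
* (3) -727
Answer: 1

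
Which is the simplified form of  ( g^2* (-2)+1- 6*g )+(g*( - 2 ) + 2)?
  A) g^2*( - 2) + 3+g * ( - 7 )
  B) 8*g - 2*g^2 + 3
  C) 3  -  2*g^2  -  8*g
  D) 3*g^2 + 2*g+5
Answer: C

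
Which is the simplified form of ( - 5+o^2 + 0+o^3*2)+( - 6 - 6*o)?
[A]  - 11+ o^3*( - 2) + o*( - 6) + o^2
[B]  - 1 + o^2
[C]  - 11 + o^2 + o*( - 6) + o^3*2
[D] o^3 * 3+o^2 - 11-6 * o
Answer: C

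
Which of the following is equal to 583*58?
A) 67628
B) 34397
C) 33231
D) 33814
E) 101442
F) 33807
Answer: D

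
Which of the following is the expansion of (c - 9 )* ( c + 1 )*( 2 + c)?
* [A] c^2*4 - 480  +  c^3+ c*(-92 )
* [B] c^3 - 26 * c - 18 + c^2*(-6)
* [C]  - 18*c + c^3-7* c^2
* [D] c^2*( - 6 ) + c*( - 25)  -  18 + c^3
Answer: D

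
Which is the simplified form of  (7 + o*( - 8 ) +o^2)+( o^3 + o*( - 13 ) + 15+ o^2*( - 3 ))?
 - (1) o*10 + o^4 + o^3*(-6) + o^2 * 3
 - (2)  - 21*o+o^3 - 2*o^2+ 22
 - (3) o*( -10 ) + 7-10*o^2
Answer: 2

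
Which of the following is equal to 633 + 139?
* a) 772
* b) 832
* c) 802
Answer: a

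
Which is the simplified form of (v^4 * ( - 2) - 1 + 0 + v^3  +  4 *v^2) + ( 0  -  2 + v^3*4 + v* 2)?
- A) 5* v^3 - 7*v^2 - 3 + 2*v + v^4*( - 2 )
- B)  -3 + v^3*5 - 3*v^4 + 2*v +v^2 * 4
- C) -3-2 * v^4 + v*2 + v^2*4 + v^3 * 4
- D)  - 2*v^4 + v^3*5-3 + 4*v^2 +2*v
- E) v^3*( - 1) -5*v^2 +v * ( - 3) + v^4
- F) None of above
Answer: D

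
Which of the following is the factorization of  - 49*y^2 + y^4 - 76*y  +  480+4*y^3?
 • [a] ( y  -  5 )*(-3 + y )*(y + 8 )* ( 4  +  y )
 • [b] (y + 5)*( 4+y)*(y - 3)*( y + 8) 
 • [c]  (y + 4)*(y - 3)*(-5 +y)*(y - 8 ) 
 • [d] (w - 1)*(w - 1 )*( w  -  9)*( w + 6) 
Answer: a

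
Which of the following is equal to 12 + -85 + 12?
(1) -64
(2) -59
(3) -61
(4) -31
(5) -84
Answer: 3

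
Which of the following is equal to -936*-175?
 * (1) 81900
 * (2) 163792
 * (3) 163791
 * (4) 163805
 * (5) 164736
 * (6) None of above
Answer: 6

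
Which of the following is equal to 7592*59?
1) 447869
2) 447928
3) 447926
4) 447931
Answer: 2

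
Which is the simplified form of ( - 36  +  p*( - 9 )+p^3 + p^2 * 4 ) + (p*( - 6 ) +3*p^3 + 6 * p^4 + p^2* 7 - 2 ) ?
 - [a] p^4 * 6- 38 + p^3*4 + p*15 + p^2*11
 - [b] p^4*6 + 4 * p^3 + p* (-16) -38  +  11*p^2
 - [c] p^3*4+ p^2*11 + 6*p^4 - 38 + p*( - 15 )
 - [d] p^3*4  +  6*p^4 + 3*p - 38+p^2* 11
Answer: c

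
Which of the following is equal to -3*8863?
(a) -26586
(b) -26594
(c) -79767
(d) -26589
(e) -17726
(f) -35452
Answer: d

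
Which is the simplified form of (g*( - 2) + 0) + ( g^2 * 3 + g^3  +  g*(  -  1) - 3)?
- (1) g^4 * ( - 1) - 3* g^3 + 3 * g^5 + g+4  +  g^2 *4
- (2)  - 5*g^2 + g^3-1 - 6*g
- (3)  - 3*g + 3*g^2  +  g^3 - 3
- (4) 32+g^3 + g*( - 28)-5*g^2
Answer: 3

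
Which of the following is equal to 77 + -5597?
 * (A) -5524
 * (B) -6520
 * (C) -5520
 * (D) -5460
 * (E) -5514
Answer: C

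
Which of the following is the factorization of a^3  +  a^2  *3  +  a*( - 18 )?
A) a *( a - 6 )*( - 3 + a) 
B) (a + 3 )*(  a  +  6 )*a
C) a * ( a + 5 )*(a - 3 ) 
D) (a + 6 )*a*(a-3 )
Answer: D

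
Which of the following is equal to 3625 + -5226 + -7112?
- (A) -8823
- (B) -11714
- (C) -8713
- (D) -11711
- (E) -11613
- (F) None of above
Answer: C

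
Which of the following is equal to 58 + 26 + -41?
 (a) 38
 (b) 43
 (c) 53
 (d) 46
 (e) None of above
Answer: b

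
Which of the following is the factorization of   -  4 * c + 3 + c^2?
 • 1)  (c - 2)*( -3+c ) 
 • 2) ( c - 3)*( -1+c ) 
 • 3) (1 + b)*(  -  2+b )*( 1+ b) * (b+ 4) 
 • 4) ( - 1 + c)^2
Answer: 2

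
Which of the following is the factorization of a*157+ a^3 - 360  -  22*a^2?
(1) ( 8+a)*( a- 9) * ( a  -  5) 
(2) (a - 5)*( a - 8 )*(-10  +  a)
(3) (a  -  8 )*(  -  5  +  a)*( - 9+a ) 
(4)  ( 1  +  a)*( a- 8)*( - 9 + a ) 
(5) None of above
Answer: 3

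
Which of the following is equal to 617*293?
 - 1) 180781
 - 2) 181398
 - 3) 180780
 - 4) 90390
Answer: 1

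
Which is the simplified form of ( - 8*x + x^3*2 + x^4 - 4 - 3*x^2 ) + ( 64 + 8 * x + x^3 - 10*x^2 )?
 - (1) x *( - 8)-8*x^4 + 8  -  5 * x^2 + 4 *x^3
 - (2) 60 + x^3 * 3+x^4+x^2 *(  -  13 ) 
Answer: 2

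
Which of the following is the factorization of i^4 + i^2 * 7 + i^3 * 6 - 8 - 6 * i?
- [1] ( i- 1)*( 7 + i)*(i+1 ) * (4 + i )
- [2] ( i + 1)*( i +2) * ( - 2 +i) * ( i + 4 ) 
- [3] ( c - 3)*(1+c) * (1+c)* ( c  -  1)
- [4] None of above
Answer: 4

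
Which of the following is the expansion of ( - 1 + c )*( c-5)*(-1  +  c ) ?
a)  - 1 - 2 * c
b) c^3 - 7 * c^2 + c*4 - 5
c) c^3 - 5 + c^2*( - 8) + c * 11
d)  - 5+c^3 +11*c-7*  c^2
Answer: d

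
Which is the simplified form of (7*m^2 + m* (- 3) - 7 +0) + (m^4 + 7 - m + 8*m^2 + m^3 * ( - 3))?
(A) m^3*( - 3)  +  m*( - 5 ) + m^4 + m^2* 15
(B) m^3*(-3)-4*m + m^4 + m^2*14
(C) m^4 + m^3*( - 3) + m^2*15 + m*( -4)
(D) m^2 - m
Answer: C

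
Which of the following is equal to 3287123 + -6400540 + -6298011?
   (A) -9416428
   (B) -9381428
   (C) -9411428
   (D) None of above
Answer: C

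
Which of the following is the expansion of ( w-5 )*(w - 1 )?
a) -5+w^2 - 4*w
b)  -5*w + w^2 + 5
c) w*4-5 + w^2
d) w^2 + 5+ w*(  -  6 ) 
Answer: d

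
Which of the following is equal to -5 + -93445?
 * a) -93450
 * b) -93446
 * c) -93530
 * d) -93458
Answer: a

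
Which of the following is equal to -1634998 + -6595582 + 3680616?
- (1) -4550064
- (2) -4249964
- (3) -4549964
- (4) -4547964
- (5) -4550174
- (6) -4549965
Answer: 3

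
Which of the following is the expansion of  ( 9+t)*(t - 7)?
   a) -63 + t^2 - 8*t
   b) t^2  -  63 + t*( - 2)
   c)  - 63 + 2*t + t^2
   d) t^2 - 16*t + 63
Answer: c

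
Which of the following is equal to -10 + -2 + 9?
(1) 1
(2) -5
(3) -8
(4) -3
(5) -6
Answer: 4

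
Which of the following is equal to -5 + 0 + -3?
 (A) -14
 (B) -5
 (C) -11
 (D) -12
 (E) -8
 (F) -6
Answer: E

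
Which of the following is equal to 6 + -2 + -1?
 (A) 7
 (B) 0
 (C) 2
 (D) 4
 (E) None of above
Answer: E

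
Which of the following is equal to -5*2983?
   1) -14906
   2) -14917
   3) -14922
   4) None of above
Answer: 4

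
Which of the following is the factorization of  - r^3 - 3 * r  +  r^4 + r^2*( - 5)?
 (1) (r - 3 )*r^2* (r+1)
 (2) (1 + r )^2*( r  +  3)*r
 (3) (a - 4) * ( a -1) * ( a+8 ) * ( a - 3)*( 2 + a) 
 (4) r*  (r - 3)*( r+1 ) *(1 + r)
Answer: 4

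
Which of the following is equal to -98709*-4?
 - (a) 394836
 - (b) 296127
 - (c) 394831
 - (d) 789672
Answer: a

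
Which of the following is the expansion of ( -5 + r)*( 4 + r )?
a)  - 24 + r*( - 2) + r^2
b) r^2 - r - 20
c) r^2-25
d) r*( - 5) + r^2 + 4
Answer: b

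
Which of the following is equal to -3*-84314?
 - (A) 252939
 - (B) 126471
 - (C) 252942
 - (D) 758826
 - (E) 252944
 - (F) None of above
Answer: C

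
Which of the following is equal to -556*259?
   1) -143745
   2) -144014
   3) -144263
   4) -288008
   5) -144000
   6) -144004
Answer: 6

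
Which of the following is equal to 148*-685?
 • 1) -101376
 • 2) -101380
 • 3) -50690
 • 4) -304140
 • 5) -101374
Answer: 2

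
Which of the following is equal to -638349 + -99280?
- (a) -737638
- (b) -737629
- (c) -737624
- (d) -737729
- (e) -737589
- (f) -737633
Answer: b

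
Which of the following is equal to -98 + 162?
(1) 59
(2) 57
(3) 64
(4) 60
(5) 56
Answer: 3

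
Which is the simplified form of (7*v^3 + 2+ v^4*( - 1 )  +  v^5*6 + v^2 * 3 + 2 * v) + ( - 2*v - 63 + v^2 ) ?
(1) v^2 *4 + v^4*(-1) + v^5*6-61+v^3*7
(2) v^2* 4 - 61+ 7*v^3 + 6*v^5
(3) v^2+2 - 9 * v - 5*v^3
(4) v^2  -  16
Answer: 1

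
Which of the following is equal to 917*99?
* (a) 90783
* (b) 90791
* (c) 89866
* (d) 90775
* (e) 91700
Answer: a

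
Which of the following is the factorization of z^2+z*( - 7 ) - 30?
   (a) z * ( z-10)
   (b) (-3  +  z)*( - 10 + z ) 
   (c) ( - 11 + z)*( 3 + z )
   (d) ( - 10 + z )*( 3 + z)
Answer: d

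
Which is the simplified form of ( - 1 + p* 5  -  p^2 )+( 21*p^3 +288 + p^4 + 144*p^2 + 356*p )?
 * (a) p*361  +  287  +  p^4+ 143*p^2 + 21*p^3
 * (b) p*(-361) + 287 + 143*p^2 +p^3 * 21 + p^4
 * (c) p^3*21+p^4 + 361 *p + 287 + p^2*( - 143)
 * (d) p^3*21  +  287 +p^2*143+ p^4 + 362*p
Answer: a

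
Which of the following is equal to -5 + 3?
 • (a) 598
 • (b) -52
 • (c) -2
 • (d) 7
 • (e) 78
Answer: c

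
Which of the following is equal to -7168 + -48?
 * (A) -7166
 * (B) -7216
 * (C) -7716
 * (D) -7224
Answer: B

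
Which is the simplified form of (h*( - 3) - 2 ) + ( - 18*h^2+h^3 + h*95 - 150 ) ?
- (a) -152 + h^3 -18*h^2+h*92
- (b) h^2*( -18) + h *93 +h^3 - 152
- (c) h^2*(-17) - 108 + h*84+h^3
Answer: a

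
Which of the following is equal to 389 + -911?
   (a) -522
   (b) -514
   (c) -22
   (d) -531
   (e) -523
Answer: a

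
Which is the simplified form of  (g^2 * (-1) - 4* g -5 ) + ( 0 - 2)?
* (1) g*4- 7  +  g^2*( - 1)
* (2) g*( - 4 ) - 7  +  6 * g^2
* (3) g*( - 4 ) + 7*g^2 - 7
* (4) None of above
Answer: 4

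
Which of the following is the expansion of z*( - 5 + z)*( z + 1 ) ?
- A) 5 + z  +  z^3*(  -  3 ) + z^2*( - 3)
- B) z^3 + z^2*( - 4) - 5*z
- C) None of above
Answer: B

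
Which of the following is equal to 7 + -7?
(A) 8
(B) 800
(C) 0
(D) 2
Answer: C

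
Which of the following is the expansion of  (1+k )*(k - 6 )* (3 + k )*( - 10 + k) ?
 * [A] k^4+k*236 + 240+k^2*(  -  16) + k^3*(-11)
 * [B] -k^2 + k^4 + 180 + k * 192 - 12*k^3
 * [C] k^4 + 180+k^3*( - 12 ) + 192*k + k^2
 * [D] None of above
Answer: B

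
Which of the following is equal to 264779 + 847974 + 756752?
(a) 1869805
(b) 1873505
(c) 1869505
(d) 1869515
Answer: c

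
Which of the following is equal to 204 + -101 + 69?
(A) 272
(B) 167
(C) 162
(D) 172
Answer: D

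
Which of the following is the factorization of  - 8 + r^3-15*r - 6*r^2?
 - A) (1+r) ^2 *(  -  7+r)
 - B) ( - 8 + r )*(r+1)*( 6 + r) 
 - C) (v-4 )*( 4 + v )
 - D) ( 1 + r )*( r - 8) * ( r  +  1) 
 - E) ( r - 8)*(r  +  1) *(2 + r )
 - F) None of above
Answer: D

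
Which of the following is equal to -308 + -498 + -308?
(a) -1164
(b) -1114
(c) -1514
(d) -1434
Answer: b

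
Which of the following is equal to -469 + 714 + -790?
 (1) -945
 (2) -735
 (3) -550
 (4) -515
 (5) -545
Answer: 5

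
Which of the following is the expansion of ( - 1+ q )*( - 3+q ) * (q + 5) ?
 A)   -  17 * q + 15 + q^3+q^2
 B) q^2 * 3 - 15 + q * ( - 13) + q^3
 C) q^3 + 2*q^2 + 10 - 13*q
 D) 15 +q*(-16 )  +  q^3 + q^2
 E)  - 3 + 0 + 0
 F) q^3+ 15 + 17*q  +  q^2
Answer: A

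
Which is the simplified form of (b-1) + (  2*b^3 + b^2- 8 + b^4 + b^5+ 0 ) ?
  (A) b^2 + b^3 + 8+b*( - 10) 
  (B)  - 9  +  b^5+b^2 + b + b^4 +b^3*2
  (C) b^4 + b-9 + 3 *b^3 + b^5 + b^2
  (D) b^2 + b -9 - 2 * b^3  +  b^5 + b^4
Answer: B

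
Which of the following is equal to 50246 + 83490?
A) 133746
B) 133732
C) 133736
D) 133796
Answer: C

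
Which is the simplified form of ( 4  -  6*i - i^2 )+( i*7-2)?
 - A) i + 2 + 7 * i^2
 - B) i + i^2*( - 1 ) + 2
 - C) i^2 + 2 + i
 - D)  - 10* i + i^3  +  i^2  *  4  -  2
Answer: B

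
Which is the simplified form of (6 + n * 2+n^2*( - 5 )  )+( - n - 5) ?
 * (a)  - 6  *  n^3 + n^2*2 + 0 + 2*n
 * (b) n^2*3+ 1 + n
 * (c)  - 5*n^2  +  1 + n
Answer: c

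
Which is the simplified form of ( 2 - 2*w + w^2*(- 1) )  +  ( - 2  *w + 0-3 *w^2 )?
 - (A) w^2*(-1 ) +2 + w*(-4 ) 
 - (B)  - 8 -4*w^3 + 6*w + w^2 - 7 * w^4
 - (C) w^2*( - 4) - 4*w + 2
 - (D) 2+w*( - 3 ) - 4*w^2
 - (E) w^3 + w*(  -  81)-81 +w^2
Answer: C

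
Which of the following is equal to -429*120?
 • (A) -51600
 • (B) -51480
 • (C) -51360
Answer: B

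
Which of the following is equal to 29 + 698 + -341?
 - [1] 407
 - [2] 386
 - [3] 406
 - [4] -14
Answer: 2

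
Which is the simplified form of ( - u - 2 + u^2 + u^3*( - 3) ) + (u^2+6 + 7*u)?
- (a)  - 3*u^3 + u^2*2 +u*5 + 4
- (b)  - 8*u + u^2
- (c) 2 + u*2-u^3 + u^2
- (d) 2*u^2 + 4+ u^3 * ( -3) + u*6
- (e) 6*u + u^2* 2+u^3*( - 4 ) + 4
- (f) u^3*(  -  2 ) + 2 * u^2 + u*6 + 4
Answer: d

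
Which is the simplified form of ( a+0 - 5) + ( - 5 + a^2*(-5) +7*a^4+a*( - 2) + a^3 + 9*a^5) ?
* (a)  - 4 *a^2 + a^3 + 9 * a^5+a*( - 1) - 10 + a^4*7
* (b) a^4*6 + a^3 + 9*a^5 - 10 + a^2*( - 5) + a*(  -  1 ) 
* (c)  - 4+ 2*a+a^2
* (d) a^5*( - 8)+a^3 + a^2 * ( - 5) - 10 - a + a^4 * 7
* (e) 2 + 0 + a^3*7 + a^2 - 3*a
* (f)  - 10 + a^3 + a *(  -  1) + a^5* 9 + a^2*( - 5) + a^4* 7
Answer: f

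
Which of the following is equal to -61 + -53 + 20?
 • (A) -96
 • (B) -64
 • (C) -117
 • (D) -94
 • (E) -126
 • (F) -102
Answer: D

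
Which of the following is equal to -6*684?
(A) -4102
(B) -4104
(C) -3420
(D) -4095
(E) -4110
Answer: B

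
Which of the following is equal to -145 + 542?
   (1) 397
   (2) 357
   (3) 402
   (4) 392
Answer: 1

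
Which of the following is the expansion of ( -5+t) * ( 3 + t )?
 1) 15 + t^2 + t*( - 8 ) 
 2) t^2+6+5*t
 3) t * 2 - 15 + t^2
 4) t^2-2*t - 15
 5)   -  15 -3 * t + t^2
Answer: 4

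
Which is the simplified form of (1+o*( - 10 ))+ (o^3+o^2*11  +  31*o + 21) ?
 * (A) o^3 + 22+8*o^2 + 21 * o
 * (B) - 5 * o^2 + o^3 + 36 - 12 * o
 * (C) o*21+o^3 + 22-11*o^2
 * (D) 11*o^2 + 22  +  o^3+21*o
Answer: D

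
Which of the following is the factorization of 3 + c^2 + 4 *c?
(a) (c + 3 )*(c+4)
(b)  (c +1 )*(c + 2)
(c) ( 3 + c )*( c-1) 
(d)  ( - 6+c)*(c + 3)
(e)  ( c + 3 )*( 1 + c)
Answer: e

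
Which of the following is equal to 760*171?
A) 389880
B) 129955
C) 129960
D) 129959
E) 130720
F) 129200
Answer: C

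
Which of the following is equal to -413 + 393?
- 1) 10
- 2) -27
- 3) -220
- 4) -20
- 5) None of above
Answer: 4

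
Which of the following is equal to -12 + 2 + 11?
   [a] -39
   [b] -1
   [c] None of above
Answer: c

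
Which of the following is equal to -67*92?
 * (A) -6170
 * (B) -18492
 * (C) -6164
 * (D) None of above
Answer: C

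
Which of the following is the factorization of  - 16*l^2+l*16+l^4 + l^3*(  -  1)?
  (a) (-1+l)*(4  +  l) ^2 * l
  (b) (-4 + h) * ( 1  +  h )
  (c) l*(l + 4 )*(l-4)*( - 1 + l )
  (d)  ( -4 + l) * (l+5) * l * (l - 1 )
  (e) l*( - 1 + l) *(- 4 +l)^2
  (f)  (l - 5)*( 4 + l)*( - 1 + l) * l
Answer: c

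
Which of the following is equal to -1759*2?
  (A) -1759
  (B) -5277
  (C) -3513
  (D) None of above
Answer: D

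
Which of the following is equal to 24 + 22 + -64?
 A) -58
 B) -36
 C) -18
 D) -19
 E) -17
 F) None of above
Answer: C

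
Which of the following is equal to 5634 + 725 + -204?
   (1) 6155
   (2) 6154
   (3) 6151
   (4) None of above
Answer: 1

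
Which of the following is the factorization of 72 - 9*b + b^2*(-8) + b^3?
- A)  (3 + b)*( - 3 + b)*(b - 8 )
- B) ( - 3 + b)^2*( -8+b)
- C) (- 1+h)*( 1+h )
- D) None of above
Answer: A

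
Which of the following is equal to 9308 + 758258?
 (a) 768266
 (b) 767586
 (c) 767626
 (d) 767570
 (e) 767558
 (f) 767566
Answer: f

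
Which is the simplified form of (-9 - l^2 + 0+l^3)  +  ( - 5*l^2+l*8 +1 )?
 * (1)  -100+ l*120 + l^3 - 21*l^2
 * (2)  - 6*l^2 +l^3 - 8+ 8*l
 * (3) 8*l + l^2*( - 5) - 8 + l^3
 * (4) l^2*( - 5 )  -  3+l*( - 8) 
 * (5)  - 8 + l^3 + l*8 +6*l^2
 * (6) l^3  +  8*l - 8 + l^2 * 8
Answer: 2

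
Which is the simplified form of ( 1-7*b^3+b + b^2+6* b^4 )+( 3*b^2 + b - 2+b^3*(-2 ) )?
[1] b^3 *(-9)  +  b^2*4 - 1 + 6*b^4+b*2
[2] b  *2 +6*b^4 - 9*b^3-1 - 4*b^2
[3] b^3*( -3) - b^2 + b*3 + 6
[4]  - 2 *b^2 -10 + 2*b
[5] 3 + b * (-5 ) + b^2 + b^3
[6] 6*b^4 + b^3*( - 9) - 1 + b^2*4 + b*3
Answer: 1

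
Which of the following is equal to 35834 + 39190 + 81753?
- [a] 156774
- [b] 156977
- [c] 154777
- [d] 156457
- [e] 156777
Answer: e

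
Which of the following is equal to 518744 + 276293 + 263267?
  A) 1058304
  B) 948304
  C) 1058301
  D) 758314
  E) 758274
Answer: A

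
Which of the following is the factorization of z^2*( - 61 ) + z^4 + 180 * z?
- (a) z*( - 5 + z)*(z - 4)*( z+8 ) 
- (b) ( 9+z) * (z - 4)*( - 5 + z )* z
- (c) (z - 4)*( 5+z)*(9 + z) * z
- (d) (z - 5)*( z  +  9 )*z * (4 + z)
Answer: b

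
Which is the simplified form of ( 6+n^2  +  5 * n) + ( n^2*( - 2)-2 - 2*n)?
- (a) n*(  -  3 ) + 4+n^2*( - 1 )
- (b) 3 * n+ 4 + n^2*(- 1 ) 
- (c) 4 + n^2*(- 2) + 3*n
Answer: b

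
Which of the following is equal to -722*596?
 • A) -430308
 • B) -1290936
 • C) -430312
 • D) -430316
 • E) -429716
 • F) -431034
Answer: C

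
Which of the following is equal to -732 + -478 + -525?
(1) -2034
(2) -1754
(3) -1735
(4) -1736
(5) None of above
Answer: 3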